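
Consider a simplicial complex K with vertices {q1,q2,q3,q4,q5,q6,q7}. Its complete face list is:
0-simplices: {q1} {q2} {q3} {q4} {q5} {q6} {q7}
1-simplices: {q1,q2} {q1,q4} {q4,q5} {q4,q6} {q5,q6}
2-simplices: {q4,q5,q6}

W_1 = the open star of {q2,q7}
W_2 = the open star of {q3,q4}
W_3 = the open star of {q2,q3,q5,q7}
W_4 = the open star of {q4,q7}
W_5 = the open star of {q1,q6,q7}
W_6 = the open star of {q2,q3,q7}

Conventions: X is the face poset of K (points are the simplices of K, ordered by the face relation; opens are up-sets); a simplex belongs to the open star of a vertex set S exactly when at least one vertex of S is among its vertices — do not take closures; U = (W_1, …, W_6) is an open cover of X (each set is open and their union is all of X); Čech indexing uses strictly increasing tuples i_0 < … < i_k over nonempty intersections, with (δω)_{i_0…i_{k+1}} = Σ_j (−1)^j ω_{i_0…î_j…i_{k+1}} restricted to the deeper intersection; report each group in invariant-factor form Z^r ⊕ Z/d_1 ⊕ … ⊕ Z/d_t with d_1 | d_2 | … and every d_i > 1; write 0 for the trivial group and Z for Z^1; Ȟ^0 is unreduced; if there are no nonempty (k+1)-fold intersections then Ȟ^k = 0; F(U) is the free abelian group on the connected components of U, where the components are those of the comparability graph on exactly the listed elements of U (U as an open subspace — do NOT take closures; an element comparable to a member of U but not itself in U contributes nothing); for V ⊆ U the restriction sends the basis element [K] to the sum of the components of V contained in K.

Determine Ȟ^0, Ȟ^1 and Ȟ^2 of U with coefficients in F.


nonempty intersections:
  W1={{q2},{q7},{q1,q2}} W2={{q3},{q4},{q1,q4},{q4,q5},{q4,q6},{q4,q5,q6}} W3={{q2},{q3},{q5},{q7},{q1,q2},{q4,q5},{q5,q6},{q4,q5,q6}} W4={{q4},{q7},{q1,q4},{q4,q5},{q4,q6},{q4,q5,q6}} W5={{q1},{q6},{q7},{q1,q2},{q1,q4},{q4,q6},{q5,q6},{q4,q5,q6}} W6={{q2},{q3},{q7},{q1,q2}}
  W13={{q2},{q7},{q1,q2}} W14={{q7}} W15={{q7},{q1,q2}} W16={{q2},{q7},{q1,q2}} W23={{q3},{q4,q5},{q4,q5,q6}} W24={{q4},{q1,q4},{q4,q5},{q4,q6},{q4,q5,q6}} W25={{q1,q4},{q4,q6},{q4,q5,q6}} W26={{q3}} W34={{q7},{q4,q5},{q4,q5,q6}} W35={{q7},{q1,q2},{q5,q6},{q4,q5,q6}} W36={{q2},{q3},{q7},{q1,q2}} W45={{q7},{q1,q4},{q4,q6},{q4,q5,q6}} W46={{q7}} W56={{q7},{q1,q2}}
  W134={{q7}} W135={{q7},{q1,q2}} W136={{q2},{q7},{q1,q2}} W145={{q7}} W146={{q7}} W156={{q7},{q1,q2}} W234={{q4,q5},{q4,q5,q6}} W235={{q4,q5,q6}} W236={{q3}} W245={{q1,q4},{q4,q6},{q4,q5,q6}} W345={{q7},{q4,q5,q6}} W346={{q7}} W356={{q7},{q1,q2}} W456={{q7}}
  W1345={{q7}} W1346={{q7}} W1356={{q7},{q1,q2}} W1456={{q7}} W2345={{q4,q5,q6}} W3456={{q7}}
  W13456={{q7}}
components per intersection:
  W1: {{q2},{q1,q2}} {{q7}}
  W2: {{q3}} {{q4},{q1,q4},{q4,q5},{q4,q6},{q4,q5,q6}}
  W3: {{q2},{q1,q2}} {{q3}} {{q5},{q4,q5},{q5,q6},{q4,q5,q6}} {{q7}}
  W4: {{q4},{q1,q4},{q4,q5},{q4,q6},{q4,q5,q6}} {{q7}}
  W5: {{q1},{q1,q2},{q1,q4}} {{q6},{q4,q6},{q5,q6},{q4,q5,q6}} {{q7}}
  W6: {{q2},{q1,q2}} {{q3}} {{q7}}
  W13: {{q2},{q1,q2}} {{q7}}
  W14: {{q7}}
  W15: {{q7}} {{q1,q2}}
  W16: {{q2},{q1,q2}} {{q7}}
  W23: {{q3}} {{q4,q5},{q4,q5,q6}}
  W24: {{q4},{q1,q4},{q4,q5},{q4,q6},{q4,q5,q6}}
  W25: {{q1,q4}} {{q4,q6},{q4,q5,q6}}
  W26: {{q3}}
  W34: {{q7}} {{q4,q5},{q4,q5,q6}}
  W35: {{q7}} {{q1,q2}} {{q5,q6},{q4,q5,q6}}
  W36: {{q2},{q1,q2}} {{q3}} {{q7}}
  W45: {{q7}} {{q1,q4}} {{q4,q6},{q4,q5,q6}}
  W46: {{q7}}
  W56: {{q7}} {{q1,q2}}
  W134: {{q7}}
  W135: {{q7}} {{q1,q2}}
  W136: {{q2},{q1,q2}} {{q7}}
  W145: {{q7}}
  W146: {{q7}}
  W156: {{q7}} {{q1,q2}}
  W234: {{q4,q5},{q4,q5,q6}}
  W235: {{q4,q5,q6}}
  W236: {{q3}}
  W245: {{q1,q4}} {{q4,q6},{q4,q5,q6}}
  W345: {{q7}} {{q4,q5,q6}}
  W346: {{q7}}
  W356: {{q7}} {{q1,q2}}
  W456: {{q7}}
  W1345: {{q7}}
  W1346: {{q7}}
  W1356: {{q7}} {{q1,q2}}
  W1456: {{q7}}
  W2345: {{q4,q5,q6}}
  W3456: {{q7}}
  W13456: {{q7}}
C dims 16,27,20,7; δ0: rk 13, SNF 1^13; δ1: rk 14, SNF 1^14; δ2: rk 6, SNF 1^6
Ȟ^0: (16−13)−0=3 ⇒ Z^3
Ȟ^1: (27−14)−13=0 ⇒ 0
Ȟ^2: (20−6)−14=0 ⇒ 0

Ȟ^0 ≅ Z^3, Ȟ^1 ≅ 0 and Ȟ^2 ≅ 0


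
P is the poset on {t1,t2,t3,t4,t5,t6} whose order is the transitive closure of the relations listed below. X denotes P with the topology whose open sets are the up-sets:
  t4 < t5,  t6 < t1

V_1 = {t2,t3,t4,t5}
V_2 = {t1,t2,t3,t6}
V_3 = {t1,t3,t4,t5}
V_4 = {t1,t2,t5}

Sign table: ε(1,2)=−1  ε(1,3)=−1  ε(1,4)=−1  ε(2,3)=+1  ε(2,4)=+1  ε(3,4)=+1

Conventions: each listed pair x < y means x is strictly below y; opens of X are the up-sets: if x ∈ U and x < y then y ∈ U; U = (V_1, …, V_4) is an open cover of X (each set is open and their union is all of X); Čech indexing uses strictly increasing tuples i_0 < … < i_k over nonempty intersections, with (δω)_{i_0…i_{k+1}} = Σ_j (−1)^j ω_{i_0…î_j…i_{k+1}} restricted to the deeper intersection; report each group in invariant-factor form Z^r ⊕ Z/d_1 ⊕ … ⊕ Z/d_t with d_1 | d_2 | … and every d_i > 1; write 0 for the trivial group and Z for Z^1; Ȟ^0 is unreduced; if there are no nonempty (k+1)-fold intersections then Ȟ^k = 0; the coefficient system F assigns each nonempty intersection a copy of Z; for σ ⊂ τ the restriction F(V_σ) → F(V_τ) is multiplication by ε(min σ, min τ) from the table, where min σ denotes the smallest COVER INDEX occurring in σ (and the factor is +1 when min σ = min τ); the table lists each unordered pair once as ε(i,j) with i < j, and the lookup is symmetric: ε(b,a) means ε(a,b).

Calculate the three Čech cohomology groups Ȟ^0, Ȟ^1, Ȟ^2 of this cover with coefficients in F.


nonempty intersections:
  V12={t2,t3} V13={t3,t4,t5} V14={t2,t5} V23={t1,t3} V24={t1,t2} V34={t1,t5}
  V123={t3} V124={t2} V134={t5} V234={t1}
C dims 4,6,4; δ0: rk 3, SNF 1^3; δ1: rk 3, SNF 1^3
Ȟ^0: (4−3)−0=1 ⇒ Z
Ȟ^1: (6−3)−3=0 ⇒ 0
Ȟ^2: (4−0)−3=1 ⇒ Z

Ȟ^0(U;F) ≅ Z, Ȟ^1(U;F) ≅ 0, Ȟ^2(U;F) ≅ Z


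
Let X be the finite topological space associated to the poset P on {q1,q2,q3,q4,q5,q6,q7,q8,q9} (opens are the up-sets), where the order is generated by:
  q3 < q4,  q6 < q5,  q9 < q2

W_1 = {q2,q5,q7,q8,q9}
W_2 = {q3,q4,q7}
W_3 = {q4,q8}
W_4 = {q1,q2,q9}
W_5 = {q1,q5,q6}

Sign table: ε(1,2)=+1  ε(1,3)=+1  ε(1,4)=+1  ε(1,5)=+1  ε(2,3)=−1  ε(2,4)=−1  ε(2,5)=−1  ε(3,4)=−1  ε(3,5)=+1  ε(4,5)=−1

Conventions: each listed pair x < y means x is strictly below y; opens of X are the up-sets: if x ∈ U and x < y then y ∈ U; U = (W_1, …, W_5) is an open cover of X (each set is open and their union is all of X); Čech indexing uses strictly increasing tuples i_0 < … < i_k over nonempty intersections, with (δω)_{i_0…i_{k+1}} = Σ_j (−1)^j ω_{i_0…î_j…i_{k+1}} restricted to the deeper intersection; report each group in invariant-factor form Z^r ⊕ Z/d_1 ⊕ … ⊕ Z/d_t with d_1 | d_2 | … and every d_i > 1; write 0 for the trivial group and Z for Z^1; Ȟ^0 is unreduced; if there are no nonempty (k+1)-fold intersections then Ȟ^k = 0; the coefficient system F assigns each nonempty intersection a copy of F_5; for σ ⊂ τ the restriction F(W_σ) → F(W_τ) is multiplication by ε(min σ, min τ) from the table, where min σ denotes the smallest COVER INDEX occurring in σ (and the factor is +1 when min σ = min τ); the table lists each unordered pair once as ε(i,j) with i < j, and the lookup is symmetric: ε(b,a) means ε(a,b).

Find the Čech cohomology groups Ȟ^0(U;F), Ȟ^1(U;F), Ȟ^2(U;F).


Ȟ^0 = 0, Ȟ^1 = Z/5, Ȟ^2 = 0

nerve of the cover:
  W12={q7} W13={q8} W14={q2,q9} W15={q5} W23={q4} W45={q1}
C dims 5,6; δ0: rk_F5 5
Ȟ^0 = (5 − 5) − 0 = 0, so Ȟ^0 ≅ 0
Ȟ^1 = (6 − 0) − 5 = 1, so Ȟ^1 ≅ Z/5
Ȟ^2 = (0 − 0) − 0 = 0, so Ȟ^2 ≅ 0


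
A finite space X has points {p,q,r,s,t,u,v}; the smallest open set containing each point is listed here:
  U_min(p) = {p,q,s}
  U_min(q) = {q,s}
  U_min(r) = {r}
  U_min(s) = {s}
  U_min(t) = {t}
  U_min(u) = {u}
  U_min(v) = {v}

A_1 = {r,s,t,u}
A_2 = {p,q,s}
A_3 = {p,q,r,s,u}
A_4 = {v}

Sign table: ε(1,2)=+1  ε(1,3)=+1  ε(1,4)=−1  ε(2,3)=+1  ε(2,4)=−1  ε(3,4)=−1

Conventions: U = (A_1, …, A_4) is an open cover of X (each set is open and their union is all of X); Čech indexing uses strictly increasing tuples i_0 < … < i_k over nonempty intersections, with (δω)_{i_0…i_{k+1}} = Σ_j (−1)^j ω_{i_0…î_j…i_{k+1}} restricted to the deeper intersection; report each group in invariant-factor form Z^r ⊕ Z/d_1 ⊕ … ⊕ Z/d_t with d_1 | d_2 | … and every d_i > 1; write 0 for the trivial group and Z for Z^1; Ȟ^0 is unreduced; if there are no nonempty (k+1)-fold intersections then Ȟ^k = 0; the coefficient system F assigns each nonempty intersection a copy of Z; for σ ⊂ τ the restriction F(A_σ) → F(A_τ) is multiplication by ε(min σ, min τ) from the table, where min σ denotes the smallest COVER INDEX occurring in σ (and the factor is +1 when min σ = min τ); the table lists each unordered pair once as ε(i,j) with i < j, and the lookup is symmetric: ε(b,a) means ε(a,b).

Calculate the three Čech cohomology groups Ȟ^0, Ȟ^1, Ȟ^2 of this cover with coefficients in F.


Ȟ^0 = Z^2,  Ȟ^1 = 0,  Ȟ^2 = 0

intersection data:
  A12={s} A13={r,s,u} A23={p,q,s}
  A123={s}
C dims 4,3,1; δ0: rk 2, SNF 1^2; δ1: rk 1, SNF 1^1
Ȟ^0 = (4 − 2) − 0 = 2, so Ȟ^0 ≅ Z^2
Ȟ^1 = (3 − 1) − 2 = 0, so Ȟ^1 ≅ 0
Ȟ^2 = (1 − 0) − 1 = 0, so Ȟ^2 ≅ 0


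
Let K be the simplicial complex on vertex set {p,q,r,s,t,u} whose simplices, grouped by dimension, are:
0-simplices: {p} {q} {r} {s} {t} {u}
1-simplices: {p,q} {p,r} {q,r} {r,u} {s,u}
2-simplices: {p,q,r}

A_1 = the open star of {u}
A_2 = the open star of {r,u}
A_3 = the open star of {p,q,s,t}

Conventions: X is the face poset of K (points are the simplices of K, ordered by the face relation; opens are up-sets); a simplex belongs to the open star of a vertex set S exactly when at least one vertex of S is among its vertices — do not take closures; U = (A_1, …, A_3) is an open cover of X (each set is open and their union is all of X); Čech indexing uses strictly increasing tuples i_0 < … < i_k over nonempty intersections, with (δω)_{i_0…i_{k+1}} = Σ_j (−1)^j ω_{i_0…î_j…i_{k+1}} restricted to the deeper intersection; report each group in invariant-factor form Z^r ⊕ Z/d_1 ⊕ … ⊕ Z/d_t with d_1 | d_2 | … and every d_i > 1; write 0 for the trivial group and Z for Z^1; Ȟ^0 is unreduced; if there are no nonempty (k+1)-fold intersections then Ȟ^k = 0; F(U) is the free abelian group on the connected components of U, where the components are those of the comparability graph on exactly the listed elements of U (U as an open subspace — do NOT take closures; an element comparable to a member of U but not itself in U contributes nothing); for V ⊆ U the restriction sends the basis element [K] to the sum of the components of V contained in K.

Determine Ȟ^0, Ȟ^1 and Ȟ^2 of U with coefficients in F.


Ȟ^0 = Z^2, Ȟ^1 = 0 and Ȟ^2 = 0

nonempty intersections:
  A1={{u},{r,u},{s,u}} A2={{r},{u},{p,r},{q,r},{r,u},{s,u},{p,q,r}} A3={{p},{q},{s},{t},{p,q},{p,r},{q,r},{s,u},{p,q,r}}
  A12={{u},{r,u},{s,u}} A13={{s,u}} A23={{p,r},{q,r},{s,u},{p,q,r}}
  A123={{s,u}}
components per intersection:
  A1: {{u},{r,u},{s,u}}
  A2: {{r},{u},{p,r},{q,r},{r,u},{s,u},{p,q,r}}
  A3: {{p},{q},{p,q},{p,r},{q,r},{p,q,r}} {{s},{s,u}} {{t}}
  A12: {{u},{r,u},{s,u}}
  A13: {{s,u}}
  A23: {{p,r},{q,r},{p,q,r}} {{s,u}}
  A123: {{s,u}}
C dims 5,4,1; δ0: rk 3, SNF 1^3; δ1: rk 1, SNF 1^1
Ȟ^0: (5−3)−0=2 ⇒ Z^2
Ȟ^1: (4−1)−3=0 ⇒ 0
Ȟ^2: (1−0)−1=0 ⇒ 0


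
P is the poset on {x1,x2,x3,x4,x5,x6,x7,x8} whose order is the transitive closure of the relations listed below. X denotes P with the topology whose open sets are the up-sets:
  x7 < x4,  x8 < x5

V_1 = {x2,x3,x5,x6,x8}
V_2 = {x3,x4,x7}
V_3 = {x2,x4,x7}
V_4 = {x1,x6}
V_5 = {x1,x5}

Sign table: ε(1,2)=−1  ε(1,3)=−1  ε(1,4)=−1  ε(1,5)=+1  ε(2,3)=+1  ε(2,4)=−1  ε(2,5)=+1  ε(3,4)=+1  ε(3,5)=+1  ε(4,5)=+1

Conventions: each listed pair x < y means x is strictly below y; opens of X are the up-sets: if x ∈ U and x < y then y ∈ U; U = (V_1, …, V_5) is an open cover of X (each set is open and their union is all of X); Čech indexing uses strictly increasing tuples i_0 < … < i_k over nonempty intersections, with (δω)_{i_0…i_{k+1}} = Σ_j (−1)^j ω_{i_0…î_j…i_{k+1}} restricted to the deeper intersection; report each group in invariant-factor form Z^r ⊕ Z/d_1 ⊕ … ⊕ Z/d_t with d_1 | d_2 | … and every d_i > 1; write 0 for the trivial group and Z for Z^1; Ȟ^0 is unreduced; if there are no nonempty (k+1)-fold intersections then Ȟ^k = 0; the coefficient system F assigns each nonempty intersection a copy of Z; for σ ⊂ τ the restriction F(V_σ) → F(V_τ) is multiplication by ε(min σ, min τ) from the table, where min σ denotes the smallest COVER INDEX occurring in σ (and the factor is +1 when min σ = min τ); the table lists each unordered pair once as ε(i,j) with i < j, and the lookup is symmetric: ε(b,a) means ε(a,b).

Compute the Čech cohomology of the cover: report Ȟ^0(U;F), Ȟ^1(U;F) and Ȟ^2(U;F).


Ȟ^0(U;F) ≅ 0,  Ȟ^1(U;F) ≅ Z ⊕ Z/2,  Ȟ^2(U;F) ≅ 0

nonempty intersections:
  V12={x3} V13={x2} V14={x6} V15={x5} V23={x4,x7} V45={x1}
C dims 5,6; δ0: rk 5, SNF 1^4·2
Ȟ^0: (5−5)−0=0 ⇒ 0
Ȟ^1: (6−0)−5=1 plus torsion [2] ⇒ Z ⊕ Z/2
Ȟ^2: (0−0)−0=0 ⇒ 0


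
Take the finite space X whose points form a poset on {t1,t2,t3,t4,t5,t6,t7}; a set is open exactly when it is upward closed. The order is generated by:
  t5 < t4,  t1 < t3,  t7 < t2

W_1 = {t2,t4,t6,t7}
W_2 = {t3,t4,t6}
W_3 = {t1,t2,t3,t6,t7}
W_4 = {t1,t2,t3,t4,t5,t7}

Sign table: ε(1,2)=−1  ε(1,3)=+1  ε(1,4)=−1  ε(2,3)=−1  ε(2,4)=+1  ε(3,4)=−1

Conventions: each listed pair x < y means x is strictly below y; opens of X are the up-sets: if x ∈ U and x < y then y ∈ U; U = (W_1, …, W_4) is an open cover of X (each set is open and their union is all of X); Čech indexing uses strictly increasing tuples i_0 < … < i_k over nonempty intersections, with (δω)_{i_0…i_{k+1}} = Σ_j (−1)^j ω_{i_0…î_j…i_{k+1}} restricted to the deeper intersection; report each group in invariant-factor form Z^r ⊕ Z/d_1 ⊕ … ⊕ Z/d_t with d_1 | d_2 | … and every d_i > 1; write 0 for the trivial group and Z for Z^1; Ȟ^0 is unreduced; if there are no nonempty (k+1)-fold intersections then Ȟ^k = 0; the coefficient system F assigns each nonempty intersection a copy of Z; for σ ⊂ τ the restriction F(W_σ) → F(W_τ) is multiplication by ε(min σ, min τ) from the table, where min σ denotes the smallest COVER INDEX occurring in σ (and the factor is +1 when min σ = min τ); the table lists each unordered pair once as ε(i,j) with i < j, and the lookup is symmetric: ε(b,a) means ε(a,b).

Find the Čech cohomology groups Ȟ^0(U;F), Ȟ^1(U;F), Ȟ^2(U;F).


nonempty intersections:
  W12={t4,t6} W13={t2,t6,t7} W14={t2,t4,t7} W23={t3,t6} W24={t3,t4} W34={t1,t2,t3,t7}
  W123={t6} W124={t4} W134={t2,t7} W234={t3}
C dims 4,6,4; δ0: rk 3, SNF 1^3; δ1: rk 3, SNF 1^3
Ȟ^0: (4−3)−0=1 ⇒ Z
Ȟ^1: (6−3)−3=0 ⇒ 0
Ȟ^2: (4−0)−3=1 ⇒ Z

Ȟ^0 ≅ Z, Ȟ^1 ≅ 0 and Ȟ^2 ≅ Z


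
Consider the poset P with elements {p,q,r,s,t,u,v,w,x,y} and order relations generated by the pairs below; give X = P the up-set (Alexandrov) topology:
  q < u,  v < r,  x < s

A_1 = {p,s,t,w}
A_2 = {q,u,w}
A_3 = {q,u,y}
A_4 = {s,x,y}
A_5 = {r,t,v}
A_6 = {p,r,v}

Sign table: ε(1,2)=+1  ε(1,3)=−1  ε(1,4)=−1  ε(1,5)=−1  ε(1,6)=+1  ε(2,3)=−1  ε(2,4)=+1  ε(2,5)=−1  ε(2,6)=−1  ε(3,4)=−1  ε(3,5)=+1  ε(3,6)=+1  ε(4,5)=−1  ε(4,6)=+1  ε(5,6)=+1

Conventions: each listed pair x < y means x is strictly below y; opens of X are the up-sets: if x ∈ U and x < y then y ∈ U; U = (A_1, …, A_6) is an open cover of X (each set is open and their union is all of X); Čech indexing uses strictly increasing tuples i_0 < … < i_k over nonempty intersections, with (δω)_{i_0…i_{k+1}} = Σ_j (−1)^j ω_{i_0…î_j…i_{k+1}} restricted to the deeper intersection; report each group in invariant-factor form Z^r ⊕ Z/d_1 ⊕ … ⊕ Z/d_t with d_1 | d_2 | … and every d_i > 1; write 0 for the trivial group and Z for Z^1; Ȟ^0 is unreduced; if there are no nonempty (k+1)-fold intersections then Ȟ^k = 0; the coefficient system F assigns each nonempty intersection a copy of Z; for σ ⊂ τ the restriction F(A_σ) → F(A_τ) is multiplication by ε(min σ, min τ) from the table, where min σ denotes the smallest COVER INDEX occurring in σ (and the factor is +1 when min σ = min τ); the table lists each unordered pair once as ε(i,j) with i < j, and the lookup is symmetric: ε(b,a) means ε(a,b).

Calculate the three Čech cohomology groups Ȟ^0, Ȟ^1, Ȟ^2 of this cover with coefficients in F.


Ȟ^0 ≅ 0,  Ȟ^1 ≅ Z ⊕ Z/2,  Ȟ^2 ≅ 0

nerve of the cover:
  A12={w} A14={s} A15={t} A16={p} A23={q,u} A34={y} A56={r,v}
C dims 6,7; δ0: rk 6, SNF 1^5·2
Ȟ^0 = (6 − 6) − 0 = 0, so Ȟ^0 ≅ 0
Ȟ^1 = (7 − 0) − 6 = 1 plus torsion [2], so Ȟ^1 ≅ Z ⊕ Z/2
Ȟ^2 = (0 − 0) − 0 = 0, so Ȟ^2 ≅ 0


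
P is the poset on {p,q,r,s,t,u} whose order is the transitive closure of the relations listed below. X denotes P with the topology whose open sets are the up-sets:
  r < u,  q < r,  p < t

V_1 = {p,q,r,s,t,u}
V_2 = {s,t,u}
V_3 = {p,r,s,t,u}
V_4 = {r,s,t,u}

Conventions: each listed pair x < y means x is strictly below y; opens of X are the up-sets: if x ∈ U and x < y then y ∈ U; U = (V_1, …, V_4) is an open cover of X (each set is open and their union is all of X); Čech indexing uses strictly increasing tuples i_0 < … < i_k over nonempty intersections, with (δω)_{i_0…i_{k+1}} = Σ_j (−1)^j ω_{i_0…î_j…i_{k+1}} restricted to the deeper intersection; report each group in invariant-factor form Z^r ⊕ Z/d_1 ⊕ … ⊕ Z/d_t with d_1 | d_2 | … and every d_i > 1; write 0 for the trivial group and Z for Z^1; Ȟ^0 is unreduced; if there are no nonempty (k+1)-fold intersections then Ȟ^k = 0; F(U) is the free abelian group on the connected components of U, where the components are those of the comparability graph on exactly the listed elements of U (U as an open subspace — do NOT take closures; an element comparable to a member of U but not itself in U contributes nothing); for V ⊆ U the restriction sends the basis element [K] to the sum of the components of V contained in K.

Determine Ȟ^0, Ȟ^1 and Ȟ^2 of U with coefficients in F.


cover nerve:
  V12={s,t,u} V13={p,r,s,t,u} V14={r,s,t,u} V23={s,t,u} V24={s,t,u} V34={r,s,t,u}
  V123={s,t,u} V124={s,t,u} V134={r,s,t,u} V234={s,t,u}
  V1234={s,t,u}
components per intersection:
  V1: {p,t} {q,r,u} {s}
  V2: {s} {t} {u}
  V3: {p,t} {r,u} {s}
  V4: {r,u} {s} {t}
  V12: {s} {t} {u}
  V13: {p,t} {r,u} {s}
  V14: {r,u} {s} {t}
  V23: {s} {t} {u}
  V24: {s} {t} {u}
  V34: {r,u} {s} {t}
  V123: {s} {t} {u}
  V124: {s} {t} {u}
  V134: {r,u} {s} {t}
  V234: {s} {t} {u}
  V1234: {s} {t} {u}
C dims 12,18,12,3; δ0: rk 9, SNF 1^9; δ1: rk 9, SNF 1^9; δ2: rk 3, SNF 1^3
Ȟ^0: (12−9)−0=3 ⇒ Z^3
Ȟ^1: (18−9)−9=0 ⇒ 0
Ȟ^2: (12−3)−9=0 ⇒ 0

Ȟ^0 = Z^3; Ȟ^1 = 0; Ȟ^2 = 0


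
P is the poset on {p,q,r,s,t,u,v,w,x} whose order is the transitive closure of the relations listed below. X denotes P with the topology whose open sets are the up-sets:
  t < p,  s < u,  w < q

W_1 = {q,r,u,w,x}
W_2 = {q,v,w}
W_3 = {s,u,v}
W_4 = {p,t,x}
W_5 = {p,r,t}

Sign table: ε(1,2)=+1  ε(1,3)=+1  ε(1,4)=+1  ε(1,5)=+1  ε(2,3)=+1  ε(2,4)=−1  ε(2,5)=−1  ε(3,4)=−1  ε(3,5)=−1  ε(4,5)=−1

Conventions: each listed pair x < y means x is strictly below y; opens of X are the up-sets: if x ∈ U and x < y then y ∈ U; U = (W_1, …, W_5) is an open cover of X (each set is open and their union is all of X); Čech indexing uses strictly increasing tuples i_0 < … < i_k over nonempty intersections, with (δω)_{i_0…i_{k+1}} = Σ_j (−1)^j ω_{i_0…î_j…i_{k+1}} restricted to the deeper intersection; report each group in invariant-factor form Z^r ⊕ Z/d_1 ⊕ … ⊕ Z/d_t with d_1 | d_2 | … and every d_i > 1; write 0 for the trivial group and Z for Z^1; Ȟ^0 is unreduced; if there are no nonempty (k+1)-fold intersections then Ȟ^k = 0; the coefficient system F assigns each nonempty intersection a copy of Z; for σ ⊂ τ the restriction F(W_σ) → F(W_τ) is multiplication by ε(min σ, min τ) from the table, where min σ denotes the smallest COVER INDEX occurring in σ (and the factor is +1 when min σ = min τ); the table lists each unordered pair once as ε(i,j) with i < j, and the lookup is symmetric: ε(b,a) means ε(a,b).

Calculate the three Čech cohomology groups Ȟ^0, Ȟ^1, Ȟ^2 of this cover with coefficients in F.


cover nerve:
  W12={q,w} W13={u} W14={x} W15={r} W23={v} W45={p,t}
C dims 5,6; δ0: rk 5, SNF 1^4·2
Ȟ^0: (5−5)−0=0 ⇒ 0
Ȟ^1: (6−0)−5=1 plus torsion [2] ⇒ Z ⊕ Z/2
Ȟ^2: (0−0)−0=0 ⇒ 0

Ȟ^0 = 0, Ȟ^1 = Z ⊕ Z/2 and Ȟ^2 = 0


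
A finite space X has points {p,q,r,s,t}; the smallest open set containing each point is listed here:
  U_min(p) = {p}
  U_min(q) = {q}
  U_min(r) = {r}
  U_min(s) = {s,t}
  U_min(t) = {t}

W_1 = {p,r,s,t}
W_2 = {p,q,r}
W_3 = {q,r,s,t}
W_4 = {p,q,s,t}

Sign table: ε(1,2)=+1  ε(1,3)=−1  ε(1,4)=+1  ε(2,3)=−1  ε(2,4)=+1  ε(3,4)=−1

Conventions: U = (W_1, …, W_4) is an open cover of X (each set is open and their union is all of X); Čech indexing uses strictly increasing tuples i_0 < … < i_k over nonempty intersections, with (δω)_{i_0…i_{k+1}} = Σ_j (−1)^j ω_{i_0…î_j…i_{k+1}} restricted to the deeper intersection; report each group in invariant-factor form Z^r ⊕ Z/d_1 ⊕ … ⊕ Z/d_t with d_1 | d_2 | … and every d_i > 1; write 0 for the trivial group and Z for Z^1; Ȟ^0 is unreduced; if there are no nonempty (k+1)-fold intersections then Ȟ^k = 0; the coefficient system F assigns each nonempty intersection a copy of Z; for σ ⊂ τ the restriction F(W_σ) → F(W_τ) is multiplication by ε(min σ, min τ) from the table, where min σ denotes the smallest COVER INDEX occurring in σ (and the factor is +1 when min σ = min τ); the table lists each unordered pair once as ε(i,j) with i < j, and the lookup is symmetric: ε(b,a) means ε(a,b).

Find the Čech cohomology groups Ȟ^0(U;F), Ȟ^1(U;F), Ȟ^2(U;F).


Ȟ^0 ≅ Z; Ȟ^1 ≅ 0; Ȟ^2 ≅ Z

cover nerve:
  W12={p,r} W13={r,s,t} W14={p,s,t} W23={q,r} W24={p,q} W34={q,s,t}
  W123={r} W124={p} W134={s,t} W234={q}
C dims 4,6,4; δ0: rk 3, SNF 1^3; δ1: rk 3, SNF 1^3
Ȟ^0: (4−3)−0=1 ⇒ Z
Ȟ^1: (6−3)−3=0 ⇒ 0
Ȟ^2: (4−0)−3=1 ⇒ Z


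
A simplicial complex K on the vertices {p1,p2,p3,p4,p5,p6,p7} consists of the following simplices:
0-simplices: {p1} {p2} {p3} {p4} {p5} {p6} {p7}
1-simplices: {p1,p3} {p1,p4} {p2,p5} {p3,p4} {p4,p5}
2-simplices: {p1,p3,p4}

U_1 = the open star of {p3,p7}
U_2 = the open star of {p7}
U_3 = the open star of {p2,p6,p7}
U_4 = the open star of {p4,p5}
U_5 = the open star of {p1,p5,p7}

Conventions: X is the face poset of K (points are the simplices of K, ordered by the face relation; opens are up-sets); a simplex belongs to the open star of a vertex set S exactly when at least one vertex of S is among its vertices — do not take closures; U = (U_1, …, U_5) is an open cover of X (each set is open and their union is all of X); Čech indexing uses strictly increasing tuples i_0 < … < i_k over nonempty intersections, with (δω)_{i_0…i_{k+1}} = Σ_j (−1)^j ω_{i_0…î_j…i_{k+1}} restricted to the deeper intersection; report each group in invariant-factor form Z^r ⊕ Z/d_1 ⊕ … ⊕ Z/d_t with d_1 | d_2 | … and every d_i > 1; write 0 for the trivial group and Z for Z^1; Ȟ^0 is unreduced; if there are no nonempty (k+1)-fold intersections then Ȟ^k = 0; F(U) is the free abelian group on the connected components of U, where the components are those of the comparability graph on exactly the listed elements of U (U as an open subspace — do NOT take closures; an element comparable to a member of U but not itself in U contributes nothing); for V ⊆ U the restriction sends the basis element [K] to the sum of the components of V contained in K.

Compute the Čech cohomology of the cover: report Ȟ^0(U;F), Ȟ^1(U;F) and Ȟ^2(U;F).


Ȟ^0(U;F) ≅ Z^3; Ȟ^1(U;F) ≅ 0; Ȟ^2(U;F) ≅ 0

nerve simplices:
  U1={{p3},{p7},{p1,p3},{p3,p4},{p1,p3,p4}} U2={{p7}} U3={{p2},{p6},{p7},{p2,p5}} U4={{p4},{p5},{p1,p4},{p2,p5},{p3,p4},{p4,p5},{p1,p3,p4}} U5={{p1},{p5},{p7},{p1,p3},{p1,p4},{p2,p5},{p4,p5},{p1,p3,p4}}
  U12={{p7}} U13={{p7}} U14={{p3,p4},{p1,p3,p4}} U15={{p7},{p1,p3},{p1,p3,p4}} U23={{p7}} U25={{p7}} U34={{p2,p5}} U35={{p7},{p2,p5}} U45={{p5},{p1,p4},{p2,p5},{p4,p5},{p1,p3,p4}}
  U123={{p7}} U125={{p7}} U135={{p7}} U145={{p1,p3,p4}} U235={{p7}} U345={{p2,p5}}
  U1235={{p7}}
components per intersection:
  U1: {{p3},{p1,p3},{p3,p4},{p1,p3,p4}} {{p7}}
  U2: {{p7}}
  U3: {{p2},{p2,p5}} {{p6}} {{p7}}
  U4: {{p4},{p5},{p1,p4},{p2,p5},{p3,p4},{p4,p5},{p1,p3,p4}}
  U5: {{p1},{p1,p3},{p1,p4},{p1,p3,p4}} {{p5},{p2,p5},{p4,p5}} {{p7}}
  U12: {{p7}}
  U13: {{p7}}
  U14: {{p3,p4},{p1,p3,p4}}
  U15: {{p7}} {{p1,p3},{p1,p3,p4}}
  U23: {{p7}}
  U25: {{p7}}
  U34: {{p2,p5}}
  U35: {{p7}} {{p2,p5}}
  U45: {{p5},{p2,p5},{p4,p5}} {{p1,p4},{p1,p3,p4}}
  U123: {{p7}}
  U125: {{p7}}
  U135: {{p7}}
  U145: {{p1,p3,p4}}
  U235: {{p7}}
  U345: {{p2,p5}}
  U1235: {{p7}}
C dims 10,12,6,1; δ0: rk 7, SNF 1^7; δ1: rk 5, SNF 1^5; δ2: rk 1, SNF 1^1
degree 0: 10−7−0 = 3 → Ȟ^0 ≅ Z^3
degree 1: 12−5−7 = 0 → Ȟ^1 ≅ 0
degree 2: 6−1−5 = 0 → Ȟ^2 ≅ 0


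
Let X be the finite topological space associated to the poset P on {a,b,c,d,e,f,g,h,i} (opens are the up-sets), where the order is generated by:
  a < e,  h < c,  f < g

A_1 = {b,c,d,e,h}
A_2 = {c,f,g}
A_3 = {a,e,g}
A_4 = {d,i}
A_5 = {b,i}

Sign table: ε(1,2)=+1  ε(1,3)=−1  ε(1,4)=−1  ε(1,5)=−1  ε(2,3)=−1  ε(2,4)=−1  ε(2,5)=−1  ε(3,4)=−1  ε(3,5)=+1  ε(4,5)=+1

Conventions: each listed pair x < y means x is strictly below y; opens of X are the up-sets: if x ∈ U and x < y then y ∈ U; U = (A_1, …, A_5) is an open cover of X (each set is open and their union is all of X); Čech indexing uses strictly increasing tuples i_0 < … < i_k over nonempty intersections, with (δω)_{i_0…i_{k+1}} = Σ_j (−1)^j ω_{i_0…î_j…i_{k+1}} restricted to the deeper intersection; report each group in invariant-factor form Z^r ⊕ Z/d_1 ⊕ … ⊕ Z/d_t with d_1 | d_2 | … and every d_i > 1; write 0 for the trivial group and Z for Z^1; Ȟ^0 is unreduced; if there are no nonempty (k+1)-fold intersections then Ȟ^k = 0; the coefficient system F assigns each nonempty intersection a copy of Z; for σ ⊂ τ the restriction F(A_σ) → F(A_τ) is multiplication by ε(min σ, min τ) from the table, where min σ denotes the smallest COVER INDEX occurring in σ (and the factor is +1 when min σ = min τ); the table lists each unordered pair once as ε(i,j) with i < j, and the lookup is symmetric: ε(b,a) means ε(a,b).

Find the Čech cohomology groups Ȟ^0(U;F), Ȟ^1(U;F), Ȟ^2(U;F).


cover nerve:
  A12={c} A13={e} A14={d} A15={b} A23={g} A45={i}
C dims 5,6; δ0: rk 4, SNF 1^4
Ȟ^0: (5−4)−0=1 ⇒ Z
Ȟ^1: (6−0)−4=2 ⇒ Z^2
Ȟ^2: (0−0)−0=0 ⇒ 0

Ȟ^0 = Z; Ȟ^1 = Z^2; Ȟ^2 = 0


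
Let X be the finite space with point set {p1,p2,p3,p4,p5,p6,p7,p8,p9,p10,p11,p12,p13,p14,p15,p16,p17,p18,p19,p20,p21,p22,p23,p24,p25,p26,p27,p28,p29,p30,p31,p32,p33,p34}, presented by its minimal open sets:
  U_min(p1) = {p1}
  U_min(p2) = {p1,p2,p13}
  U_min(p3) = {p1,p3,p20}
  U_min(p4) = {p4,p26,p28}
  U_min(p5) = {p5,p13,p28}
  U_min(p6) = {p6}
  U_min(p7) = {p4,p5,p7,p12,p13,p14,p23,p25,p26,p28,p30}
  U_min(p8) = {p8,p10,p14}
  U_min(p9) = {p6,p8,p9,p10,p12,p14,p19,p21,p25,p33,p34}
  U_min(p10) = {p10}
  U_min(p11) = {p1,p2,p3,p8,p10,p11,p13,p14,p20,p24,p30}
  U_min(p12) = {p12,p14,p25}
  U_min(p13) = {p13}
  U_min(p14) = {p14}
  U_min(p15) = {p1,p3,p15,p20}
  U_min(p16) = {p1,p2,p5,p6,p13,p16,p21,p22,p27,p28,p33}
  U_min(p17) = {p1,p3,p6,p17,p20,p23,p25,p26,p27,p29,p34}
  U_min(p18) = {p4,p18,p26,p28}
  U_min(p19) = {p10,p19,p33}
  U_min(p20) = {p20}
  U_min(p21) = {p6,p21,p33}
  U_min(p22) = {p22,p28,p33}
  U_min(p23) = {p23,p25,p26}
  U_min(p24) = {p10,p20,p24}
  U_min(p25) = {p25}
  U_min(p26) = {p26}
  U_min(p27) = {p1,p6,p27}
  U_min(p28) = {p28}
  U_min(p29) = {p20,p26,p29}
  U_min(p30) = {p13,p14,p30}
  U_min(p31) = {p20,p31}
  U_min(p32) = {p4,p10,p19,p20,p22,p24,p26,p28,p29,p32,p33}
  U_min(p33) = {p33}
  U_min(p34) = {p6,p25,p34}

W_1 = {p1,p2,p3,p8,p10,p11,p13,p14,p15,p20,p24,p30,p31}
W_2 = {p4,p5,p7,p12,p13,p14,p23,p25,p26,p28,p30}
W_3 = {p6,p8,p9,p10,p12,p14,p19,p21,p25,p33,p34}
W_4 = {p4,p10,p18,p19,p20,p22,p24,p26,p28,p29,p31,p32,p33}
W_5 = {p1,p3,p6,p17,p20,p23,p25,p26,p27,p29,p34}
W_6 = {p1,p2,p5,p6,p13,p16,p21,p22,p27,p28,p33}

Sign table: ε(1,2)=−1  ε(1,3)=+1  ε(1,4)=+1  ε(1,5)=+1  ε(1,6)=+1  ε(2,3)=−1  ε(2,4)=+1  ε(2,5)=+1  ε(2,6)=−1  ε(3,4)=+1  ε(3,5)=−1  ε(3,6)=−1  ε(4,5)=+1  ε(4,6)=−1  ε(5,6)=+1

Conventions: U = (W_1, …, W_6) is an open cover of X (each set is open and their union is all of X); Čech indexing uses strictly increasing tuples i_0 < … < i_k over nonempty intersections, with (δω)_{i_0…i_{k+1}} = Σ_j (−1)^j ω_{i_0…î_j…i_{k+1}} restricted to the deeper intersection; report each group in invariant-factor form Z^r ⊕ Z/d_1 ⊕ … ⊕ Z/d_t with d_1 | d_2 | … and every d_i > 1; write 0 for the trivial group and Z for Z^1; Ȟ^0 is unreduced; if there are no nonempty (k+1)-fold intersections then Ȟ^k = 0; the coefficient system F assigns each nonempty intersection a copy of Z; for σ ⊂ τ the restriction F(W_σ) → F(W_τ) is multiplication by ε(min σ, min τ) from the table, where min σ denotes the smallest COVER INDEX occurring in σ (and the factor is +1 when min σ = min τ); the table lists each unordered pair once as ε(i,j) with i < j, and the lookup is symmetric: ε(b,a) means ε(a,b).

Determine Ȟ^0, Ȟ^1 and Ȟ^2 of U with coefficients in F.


Ȟ^0 = 0,  Ȟ^1 = Z/2,  Ȟ^2 = Z

intersection data:
  W12={p13,p14,p30} W13={p8,p10,p14} W14={p10,p20,p24,p31} W15={p1,p3,p20} W16={p1,p2,p13} W23={p12,p14,p25} W24={p4,p26,p28} W25={p23,p25,p26} W26={p5,p13,p28} W34={p10,p19,p33} W35={p6,p25,p34} W36={p6,p21,p33} W45={p20,p26,p29} W46={p22,p28,p33} W56={p1,p6,p27}
  W123={p14} W126={p13} W134={p10} W145={p20} W156={p1} W235={p25} W245={p26} W246={p28} W346={p33} W356={p6}
C dims 6,15,10; δ0: rk 6, SNF 1^5·2; δ1: rk 9, SNF 1^9
Ȟ^0 = (6 − 6) − 0 = 0, so Ȟ^0 ≅ 0
Ȟ^1 = (15 − 9) − 6 = 0 plus torsion [2], so Ȟ^1 ≅ Z/2
Ȟ^2 = (10 − 0) − 9 = 1, so Ȟ^2 ≅ Z


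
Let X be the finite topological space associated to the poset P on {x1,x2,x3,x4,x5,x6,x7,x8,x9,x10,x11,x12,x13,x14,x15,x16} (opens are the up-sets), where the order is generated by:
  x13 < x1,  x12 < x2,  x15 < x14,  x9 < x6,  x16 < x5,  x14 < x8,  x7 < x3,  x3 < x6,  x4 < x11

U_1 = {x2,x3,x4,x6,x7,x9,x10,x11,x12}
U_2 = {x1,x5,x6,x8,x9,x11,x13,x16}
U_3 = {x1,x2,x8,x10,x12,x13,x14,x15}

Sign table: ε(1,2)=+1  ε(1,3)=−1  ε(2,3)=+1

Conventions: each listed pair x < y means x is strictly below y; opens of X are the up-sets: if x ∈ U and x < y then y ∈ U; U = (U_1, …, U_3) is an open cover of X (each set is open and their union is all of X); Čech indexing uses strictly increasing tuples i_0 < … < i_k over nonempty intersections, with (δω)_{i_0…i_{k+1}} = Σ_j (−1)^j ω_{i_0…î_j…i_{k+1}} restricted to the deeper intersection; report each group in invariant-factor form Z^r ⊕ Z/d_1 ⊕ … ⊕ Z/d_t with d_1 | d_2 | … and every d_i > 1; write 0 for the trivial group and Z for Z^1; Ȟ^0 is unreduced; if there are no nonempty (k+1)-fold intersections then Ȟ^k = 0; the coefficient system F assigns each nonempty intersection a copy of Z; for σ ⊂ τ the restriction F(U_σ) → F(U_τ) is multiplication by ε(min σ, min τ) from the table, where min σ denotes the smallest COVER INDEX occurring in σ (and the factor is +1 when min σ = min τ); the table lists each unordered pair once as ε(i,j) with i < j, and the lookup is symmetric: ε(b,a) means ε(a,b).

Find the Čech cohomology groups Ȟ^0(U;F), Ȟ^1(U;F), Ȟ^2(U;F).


Ȟ^0 ≅ 0, Ȟ^1 ≅ Z/2 and Ȟ^2 ≅ 0

nerve of the cover:
  U12={x6,x9,x11} U13={x2,x10,x12} U23={x1,x8,x13}
C dims 3,3; δ0: rk 3, SNF 1^2·2
Ȟ^0 = (3 − 3) − 0 = 0, so Ȟ^0 ≅ 0
Ȟ^1 = (3 − 0) − 3 = 0 plus torsion [2], so Ȟ^1 ≅ Z/2
Ȟ^2 = (0 − 0) − 0 = 0, so Ȟ^2 ≅ 0


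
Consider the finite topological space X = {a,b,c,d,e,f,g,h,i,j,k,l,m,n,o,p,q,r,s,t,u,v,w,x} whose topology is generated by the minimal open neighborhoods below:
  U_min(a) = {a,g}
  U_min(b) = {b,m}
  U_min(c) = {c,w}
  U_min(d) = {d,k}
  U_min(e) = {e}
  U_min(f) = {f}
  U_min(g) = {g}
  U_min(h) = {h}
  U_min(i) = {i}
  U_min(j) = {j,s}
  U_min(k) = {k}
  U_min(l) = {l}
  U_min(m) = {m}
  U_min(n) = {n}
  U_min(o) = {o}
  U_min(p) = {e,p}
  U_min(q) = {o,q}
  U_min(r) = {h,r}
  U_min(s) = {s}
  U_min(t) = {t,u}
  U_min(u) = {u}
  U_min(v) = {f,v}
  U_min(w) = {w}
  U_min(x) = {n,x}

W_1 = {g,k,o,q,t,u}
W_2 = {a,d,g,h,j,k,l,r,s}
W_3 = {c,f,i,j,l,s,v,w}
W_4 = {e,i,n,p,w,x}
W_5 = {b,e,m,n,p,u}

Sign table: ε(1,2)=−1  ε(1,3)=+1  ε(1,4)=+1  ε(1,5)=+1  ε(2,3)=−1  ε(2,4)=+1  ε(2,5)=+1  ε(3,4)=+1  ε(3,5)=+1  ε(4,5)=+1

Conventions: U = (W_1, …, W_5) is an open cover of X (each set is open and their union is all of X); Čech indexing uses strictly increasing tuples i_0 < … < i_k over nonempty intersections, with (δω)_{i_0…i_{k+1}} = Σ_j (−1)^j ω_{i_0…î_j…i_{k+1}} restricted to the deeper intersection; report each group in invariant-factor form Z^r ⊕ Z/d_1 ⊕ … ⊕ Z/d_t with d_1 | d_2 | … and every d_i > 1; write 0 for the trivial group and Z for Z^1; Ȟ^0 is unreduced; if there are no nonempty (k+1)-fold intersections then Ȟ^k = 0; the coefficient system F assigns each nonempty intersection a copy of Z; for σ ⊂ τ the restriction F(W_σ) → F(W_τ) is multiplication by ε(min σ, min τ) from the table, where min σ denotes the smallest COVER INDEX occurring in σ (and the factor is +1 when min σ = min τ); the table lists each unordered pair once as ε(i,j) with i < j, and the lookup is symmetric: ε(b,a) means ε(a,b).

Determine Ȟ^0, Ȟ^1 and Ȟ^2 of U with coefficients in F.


nonempty intersections:
  W12={g,k} W15={u} W23={j,l,s} W34={i,w} W45={e,n,p}
C dims 5,5; δ0: rk 4, SNF 1^4
Ȟ^0: (5−4)−0=1 ⇒ Z
Ȟ^1: (5−0)−4=1 ⇒ Z
Ȟ^2: (0−0)−0=0 ⇒ 0

Ȟ^0(U;F) ≅ Z; Ȟ^1(U;F) ≅ Z; Ȟ^2(U;F) ≅ 0


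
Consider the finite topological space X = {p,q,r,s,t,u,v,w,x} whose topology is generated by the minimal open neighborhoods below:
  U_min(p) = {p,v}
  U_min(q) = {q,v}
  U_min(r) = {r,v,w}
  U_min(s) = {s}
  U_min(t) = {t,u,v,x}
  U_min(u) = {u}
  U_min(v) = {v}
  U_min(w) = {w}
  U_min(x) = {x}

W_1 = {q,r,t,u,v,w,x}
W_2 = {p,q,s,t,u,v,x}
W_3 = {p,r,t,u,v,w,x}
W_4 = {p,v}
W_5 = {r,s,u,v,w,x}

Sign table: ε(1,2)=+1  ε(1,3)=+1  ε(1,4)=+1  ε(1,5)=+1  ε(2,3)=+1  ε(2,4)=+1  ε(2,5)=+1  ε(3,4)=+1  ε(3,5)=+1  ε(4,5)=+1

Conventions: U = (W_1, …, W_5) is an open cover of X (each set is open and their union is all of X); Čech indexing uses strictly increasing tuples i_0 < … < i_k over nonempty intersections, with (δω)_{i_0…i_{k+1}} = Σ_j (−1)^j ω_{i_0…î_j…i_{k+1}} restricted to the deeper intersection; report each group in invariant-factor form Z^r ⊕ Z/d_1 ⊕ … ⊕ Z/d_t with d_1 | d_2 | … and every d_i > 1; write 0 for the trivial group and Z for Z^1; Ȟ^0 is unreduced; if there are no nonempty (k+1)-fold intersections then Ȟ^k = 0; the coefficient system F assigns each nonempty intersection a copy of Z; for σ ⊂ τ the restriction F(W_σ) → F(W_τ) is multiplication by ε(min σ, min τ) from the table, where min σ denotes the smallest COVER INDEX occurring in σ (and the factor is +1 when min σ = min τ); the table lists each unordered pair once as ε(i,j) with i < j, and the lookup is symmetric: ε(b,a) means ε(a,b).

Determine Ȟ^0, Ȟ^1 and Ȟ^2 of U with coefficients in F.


Ȟ^0 = Z,  Ȟ^1 = 0,  Ȟ^2 = 0

nonempty overlaps:
  W12={q,t,u,v,x} W13={r,t,u,v,w,x} W14={v} W15={r,u,v,w,x} W23={p,t,u,v,x} W24={p,v} W25={s,u,v,x} W34={p,v} W35={r,u,v,w,x} W45={v}
  W123={t,u,v,x} W124={v} W125={u,v,x} W134={v} W135={r,u,v,w,x} W145={v} W234={p,v} W235={u,v,x} W245={v} W345={v}
  W1234={v} W1235={u,v,x} W1245={v} W1345={v} W2345={v}
  W12345={v}
C dims 5,10,10,5; δ0: rk 4, SNF 1^4; δ1: rk 6, SNF 1^6; δ2: rk 4, SNF 1^4
degree 0: 5−4−0 = 1 → Ȟ^0 ≅ Z
degree 1: 10−6−4 = 0 → Ȟ^1 ≅ 0
degree 2: 10−4−6 = 0 → Ȟ^2 ≅ 0


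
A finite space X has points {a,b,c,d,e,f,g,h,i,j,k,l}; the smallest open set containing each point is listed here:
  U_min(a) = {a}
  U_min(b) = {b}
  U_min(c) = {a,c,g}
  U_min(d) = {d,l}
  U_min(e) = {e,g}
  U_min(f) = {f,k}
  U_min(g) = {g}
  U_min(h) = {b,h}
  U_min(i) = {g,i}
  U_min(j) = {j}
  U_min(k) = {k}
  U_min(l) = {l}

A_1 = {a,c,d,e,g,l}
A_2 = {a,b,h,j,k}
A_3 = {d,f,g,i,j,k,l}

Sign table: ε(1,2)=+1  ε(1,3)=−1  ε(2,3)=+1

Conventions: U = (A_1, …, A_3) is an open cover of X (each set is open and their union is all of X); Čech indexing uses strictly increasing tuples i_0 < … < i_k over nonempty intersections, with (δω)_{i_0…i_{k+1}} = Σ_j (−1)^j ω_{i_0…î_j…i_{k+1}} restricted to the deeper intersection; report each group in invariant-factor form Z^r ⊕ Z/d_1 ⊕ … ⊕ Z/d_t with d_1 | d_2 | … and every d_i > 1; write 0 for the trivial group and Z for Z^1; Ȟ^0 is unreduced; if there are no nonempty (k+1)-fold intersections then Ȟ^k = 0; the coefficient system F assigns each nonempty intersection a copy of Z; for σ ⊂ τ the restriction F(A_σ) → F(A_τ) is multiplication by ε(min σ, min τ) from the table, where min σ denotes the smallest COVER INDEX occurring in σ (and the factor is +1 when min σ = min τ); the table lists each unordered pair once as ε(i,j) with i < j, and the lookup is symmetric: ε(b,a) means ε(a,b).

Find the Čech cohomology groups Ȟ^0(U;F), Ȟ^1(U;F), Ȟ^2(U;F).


Ȟ^0 = 0, Ȟ^1 = Z/2 and Ȟ^2 = 0

nonempty overlaps:
  A12={a} A13={d,g,l} A23={j,k}
C dims 3,3; δ0: rk 3, SNF 1^2·2
degree 0: 3−3−0 = 0 → Ȟ^0 ≅ 0
degree 1: 3−0−3 = 0 plus torsion [2] → Ȟ^1 ≅ Z/2
degree 2: 0−0−0 = 0 → Ȟ^2 ≅ 0


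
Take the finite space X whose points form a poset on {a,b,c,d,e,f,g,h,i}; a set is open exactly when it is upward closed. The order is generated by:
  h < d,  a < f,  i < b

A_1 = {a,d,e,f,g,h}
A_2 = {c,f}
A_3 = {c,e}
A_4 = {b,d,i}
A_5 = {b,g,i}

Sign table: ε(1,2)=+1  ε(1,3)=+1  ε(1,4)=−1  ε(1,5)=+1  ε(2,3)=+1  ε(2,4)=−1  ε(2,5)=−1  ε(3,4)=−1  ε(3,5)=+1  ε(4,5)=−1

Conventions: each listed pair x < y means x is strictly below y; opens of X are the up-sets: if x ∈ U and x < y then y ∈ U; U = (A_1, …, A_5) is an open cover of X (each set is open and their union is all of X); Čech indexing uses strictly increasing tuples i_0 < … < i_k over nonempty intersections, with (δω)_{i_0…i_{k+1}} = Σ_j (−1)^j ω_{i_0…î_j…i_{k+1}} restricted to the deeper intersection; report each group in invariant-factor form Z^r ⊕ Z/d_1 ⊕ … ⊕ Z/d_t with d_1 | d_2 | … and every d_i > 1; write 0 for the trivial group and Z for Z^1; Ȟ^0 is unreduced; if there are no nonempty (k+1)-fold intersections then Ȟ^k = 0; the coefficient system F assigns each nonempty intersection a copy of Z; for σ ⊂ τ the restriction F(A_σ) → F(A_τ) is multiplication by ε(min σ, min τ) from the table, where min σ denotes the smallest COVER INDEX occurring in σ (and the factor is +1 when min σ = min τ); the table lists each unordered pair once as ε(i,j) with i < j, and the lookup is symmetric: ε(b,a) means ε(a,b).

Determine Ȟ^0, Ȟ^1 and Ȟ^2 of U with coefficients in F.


nonempty intersections:
  A12={f} A13={e} A14={d} A15={g} A23={c} A45={b,i}
C dims 5,6; δ0: rk 4, SNF 1^4
Ȟ^0: (5−4)−0=1 ⇒ Z
Ȟ^1: (6−0)−4=2 ⇒ Z^2
Ȟ^2: (0−0)−0=0 ⇒ 0

Ȟ^0 ≅ Z,  Ȟ^1 ≅ Z^2,  Ȟ^2 ≅ 0


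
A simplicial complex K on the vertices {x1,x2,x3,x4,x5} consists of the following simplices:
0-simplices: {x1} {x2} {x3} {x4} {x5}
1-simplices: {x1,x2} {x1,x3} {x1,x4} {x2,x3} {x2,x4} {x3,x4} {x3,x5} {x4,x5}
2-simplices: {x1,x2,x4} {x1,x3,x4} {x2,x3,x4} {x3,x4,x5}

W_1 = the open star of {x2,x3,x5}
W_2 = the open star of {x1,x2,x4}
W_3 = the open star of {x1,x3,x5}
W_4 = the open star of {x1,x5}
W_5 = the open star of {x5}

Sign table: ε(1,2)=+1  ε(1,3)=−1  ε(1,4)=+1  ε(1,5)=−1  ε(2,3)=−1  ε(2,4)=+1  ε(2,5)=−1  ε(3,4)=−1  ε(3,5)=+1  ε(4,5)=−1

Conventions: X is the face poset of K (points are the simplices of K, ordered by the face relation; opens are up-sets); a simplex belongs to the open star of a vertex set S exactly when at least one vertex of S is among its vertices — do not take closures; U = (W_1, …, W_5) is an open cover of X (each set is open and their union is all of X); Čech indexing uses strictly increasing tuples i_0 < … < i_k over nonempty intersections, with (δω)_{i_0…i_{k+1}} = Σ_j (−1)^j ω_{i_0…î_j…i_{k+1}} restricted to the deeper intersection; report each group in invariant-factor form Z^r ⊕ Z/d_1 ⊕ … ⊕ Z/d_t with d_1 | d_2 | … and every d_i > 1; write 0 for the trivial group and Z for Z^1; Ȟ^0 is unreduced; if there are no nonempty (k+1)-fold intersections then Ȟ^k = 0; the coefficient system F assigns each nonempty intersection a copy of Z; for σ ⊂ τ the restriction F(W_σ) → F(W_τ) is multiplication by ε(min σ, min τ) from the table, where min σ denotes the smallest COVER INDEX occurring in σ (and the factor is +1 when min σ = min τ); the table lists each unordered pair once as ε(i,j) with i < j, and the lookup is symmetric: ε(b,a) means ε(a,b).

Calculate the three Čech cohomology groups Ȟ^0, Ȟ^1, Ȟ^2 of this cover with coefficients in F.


cover nerve:
  W1={{x2},{x3},{x5},{x1,x2},{x1,x3},{x2,x3},{x2,x4},{x3,x4},{x3,x5},{x4,x5},{x1,x2,x4},{x1,x3,x4},{x2,x3,x4},{x3,x4,x5}} W2={{x1},{x2},{x4},{x1,x2},{x1,x3},{x1,x4},{x2,x3},{x2,x4},{x3,x4},{x4,x5},{x1,x2,x4},{x1,x3,x4},{x2,x3,x4},{x3,x4,x5}} W3={{x1},{x3},{x5},{x1,x2},{x1,x3},{x1,x4},{x2,x3},{x3,x4},{x3,x5},{x4,x5},{x1,x2,x4},{x1,x3,x4},{x2,x3,x4},{x3,x4,x5}} W4={{x1},{x5},{x1,x2},{x1,x3},{x1,x4},{x3,x5},{x4,x5},{x1,x2,x4},{x1,x3,x4},{x3,x4,x5}} W5={{x5},{x3,x5},{x4,x5},{x3,x4,x5}}
  W12={{x2},{x1,x2},{x1,x3},{x2,x3},{x2,x4},{x3,x4},{x4,x5},{x1,x2,x4},{x1,x3,x4},{x2,x3,x4},{x3,x4,x5}} W13={{x3},{x5},{x1,x2},{x1,x3},{x2,x3},{x3,x4},{x3,x5},{x4,x5},{x1,x2,x4},{x1,x3,x4},{x2,x3,x4},{x3,x4,x5}} W14={{x5},{x1,x2},{x1,x3},{x3,x5},{x4,x5},{x1,x2,x4},{x1,x3,x4},{x3,x4,x5}} W15={{x5},{x3,x5},{x4,x5},{x3,x4,x5}} W23={{x1},{x1,x2},{x1,x3},{x1,x4},{x2,x3},{x3,x4},{x4,x5},{x1,x2,x4},{x1,x3,x4},{x2,x3,x4},{x3,x4,x5}} W24={{x1},{x1,x2},{x1,x3},{x1,x4},{x4,x5},{x1,x2,x4},{x1,x3,x4},{x3,x4,x5}} W25={{x4,x5},{x3,x4,x5}} W34={{x1},{x5},{x1,x2},{x1,x3},{x1,x4},{x3,x5},{x4,x5},{x1,x2,x4},{x1,x3,x4},{x3,x4,x5}} W35={{x5},{x3,x5},{x4,x5},{x3,x4,x5}} W45={{x5},{x3,x5},{x4,x5},{x3,x4,x5}}
  W123={{x1,x2},{x1,x3},{x2,x3},{x3,x4},{x4,x5},{x1,x2,x4},{x1,x3,x4},{x2,x3,x4},{x3,x4,x5}} W124={{x1,x2},{x1,x3},{x4,x5},{x1,x2,x4},{x1,x3,x4},{x3,x4,x5}} W125={{x4,x5},{x3,x4,x5}} W134={{x5},{x1,x2},{x1,x3},{x3,x5},{x4,x5},{x1,x2,x4},{x1,x3,x4},{x3,x4,x5}} W135={{x5},{x3,x5},{x4,x5},{x3,x4,x5}} W145={{x5},{x3,x5},{x4,x5},{x3,x4,x5}} W234={{x1},{x1,x2},{x1,x3},{x1,x4},{x4,x5},{x1,x2,x4},{x1,x3,x4},{x3,x4,x5}} W235={{x4,x5},{x3,x4,x5}} W245={{x4,x5},{x3,x4,x5}} W345={{x5},{x3,x5},{x4,x5},{x3,x4,x5}}
  W1234={{x1,x2},{x1,x3},{x4,x5},{x1,x2,x4},{x1,x3,x4},{x3,x4,x5}} W1235={{x4,x5},{x3,x4,x5}} W1245={{x4,x5},{x3,x4,x5}} W1345={{x5},{x3,x5},{x4,x5},{x3,x4,x5}} W2345={{x4,x5},{x3,x4,x5}}
  W12345={{x4,x5},{x3,x4,x5}}
C dims 5,10,10,5; δ0: rk 4, SNF 1^4; δ1: rk 6, SNF 1^6; δ2: rk 4, SNF 1^4
Ȟ^0: (5−4)−0=1 ⇒ Z
Ȟ^1: (10−6)−4=0 ⇒ 0
Ȟ^2: (10−4)−6=0 ⇒ 0

Ȟ^0(U;F) ≅ Z, Ȟ^1(U;F) ≅ 0, Ȟ^2(U;F) ≅ 0
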